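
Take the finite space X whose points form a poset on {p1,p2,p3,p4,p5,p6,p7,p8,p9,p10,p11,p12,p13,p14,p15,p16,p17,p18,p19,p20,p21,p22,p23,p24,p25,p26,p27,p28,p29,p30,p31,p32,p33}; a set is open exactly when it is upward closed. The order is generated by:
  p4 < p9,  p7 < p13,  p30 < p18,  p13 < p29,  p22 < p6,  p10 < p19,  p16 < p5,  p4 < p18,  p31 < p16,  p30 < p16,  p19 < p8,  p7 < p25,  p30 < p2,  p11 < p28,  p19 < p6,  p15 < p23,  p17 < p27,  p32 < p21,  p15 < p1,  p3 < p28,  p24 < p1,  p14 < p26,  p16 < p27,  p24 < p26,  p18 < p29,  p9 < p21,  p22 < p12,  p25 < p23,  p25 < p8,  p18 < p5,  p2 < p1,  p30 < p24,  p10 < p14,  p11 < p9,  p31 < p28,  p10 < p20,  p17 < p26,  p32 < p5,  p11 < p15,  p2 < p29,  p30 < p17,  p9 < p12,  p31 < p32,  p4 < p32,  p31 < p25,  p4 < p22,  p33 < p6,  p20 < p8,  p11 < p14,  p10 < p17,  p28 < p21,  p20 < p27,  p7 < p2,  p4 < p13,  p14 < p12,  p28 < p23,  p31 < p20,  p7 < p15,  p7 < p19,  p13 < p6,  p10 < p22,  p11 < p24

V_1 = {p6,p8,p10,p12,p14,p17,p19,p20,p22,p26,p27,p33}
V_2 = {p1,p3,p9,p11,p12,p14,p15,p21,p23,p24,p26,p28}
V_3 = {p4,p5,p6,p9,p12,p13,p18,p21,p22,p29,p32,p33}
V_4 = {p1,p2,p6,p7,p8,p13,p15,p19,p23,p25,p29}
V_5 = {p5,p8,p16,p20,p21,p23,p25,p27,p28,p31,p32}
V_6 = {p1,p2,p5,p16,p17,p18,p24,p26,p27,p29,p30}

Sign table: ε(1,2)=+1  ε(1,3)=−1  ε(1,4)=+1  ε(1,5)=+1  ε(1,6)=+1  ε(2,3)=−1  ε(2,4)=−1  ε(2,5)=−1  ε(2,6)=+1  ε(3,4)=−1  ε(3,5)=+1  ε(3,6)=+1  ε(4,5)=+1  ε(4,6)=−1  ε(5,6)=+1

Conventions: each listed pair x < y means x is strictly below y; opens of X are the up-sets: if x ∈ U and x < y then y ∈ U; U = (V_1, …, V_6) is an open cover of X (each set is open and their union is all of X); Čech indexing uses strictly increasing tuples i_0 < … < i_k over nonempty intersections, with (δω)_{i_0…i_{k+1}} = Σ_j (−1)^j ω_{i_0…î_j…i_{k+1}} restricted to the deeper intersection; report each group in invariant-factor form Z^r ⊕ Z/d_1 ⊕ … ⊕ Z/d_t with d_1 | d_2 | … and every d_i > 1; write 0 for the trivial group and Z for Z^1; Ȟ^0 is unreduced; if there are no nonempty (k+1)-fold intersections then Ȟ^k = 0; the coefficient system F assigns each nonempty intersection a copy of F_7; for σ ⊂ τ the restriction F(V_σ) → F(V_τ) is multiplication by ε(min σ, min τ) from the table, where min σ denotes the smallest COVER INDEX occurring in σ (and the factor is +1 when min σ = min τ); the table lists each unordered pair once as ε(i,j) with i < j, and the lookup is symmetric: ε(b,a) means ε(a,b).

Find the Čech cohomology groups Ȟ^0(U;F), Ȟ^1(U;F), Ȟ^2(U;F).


Ȟ^0 ≅ 0, Ȟ^1 ≅ 0 and Ȟ^2 ≅ Z/7

cover nerve:
  V12={p12,p14,p26} V13={p6,p12,p22,p33} V14={p6,p8,p19} V15={p8,p20,p27} V16={p17,p26,p27} V23={p9,p12,p21} V24={p1,p15,p23} V25={p21,p23,p28} V26={p1,p24,p26} V34={p6,p13,p29} V35={p5,p21,p32} V36={p5,p18,p29} V45={p8,p23,p25} V46={p1,p2,p29} V56={p5,p16,p27}
  V123={p12} V126={p26} V134={p6} V145={p8} V156={p27} V235={p21} V245={p23} V246={p1} V346={p29} V356={p5}
C dims 6,15,10; δ0: rk_F7 6; δ1: rk_F7 9
Ȟ^0: (6−6)−0=0 ⇒ 0
Ȟ^1: (15−9)−6=0 ⇒ 0
Ȟ^2: (10−0)−9=1 ⇒ Z/7


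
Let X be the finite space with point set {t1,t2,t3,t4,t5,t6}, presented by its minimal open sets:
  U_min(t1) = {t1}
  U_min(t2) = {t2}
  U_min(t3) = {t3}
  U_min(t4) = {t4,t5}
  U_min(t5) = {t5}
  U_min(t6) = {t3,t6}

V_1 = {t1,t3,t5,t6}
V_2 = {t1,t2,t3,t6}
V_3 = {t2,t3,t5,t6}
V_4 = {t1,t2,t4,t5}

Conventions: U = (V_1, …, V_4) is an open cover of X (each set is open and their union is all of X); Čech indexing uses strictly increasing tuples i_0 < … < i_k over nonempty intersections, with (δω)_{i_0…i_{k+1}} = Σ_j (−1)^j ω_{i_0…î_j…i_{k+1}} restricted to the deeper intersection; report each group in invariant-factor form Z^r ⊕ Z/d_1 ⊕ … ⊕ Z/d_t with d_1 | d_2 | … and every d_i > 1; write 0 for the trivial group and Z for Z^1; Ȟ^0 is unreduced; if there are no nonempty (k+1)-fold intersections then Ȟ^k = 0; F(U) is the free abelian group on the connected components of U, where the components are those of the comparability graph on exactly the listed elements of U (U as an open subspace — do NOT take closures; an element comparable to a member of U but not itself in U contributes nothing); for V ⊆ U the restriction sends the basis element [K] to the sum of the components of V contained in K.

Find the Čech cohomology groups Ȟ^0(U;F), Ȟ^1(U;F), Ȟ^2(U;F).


cover nerve:
  V12={t1,t3,t6} V13={t3,t5,t6} V14={t1,t5} V23={t2,t3,t6} V24={t1,t2} V34={t2,t5}
  V123={t3,t6} V124={t1} V134={t5} V234={t2}
components per intersection:
  V1: {t1} {t3,t6} {t5}
  V2: {t1} {t2} {t3,t6}
  V3: {t2} {t3,t6} {t5}
  V4: {t1} {t2} {t4,t5}
  V12: {t1} {t3,t6}
  V13: {t3,t6} {t5}
  V14: {t1} {t5}
  V23: {t2} {t3,t6}
  V24: {t1} {t2}
  V34: {t2} {t5}
  V123: {t3,t6}
  V124: {t1}
  V134: {t5}
  V234: {t2}
C dims 12,12,4; δ0: rk 8, SNF 1^8; δ1: rk 4, SNF 1^4
Ȟ^0: (12−8)−0=4 ⇒ Z^4
Ȟ^1: (12−4)−8=0 ⇒ 0
Ȟ^2: (4−0)−4=0 ⇒ 0

Ȟ^0 ≅ Z^4, Ȟ^1 ≅ 0 and Ȟ^2 ≅ 0


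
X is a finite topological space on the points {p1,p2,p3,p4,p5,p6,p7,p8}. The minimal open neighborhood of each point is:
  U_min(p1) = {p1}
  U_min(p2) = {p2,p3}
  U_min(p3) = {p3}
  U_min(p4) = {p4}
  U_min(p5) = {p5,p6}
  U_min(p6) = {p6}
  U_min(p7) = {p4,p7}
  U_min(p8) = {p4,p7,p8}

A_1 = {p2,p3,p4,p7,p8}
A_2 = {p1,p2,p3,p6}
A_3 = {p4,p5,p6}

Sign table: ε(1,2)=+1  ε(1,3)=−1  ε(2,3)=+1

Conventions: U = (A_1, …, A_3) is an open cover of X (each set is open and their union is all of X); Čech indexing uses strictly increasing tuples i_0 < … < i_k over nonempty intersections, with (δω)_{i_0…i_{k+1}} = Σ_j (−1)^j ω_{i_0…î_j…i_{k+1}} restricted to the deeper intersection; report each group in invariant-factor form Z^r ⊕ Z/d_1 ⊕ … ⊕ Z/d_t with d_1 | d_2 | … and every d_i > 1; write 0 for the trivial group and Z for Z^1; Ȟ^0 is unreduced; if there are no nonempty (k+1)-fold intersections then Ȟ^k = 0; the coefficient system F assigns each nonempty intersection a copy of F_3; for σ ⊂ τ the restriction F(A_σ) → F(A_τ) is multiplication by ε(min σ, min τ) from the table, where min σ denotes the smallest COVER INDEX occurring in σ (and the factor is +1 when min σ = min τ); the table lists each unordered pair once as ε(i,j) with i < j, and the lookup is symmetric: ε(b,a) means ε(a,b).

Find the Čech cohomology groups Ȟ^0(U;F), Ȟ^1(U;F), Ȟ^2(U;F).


nonempty overlaps:
  A12={p2,p3} A13={p4} A23={p6}
C dims 3,3; δ0: rk_F3 3
degree 0: 3−3−0 = 0 → Ȟ^0 ≅ 0
degree 1: 3−0−3 = 0 → Ȟ^1 ≅ 0
degree 2: 0−0−0 = 0 → Ȟ^2 ≅ 0

Ȟ^0(U;F) ≅ 0,  Ȟ^1(U;F) ≅ 0,  Ȟ^2(U;F) ≅ 0


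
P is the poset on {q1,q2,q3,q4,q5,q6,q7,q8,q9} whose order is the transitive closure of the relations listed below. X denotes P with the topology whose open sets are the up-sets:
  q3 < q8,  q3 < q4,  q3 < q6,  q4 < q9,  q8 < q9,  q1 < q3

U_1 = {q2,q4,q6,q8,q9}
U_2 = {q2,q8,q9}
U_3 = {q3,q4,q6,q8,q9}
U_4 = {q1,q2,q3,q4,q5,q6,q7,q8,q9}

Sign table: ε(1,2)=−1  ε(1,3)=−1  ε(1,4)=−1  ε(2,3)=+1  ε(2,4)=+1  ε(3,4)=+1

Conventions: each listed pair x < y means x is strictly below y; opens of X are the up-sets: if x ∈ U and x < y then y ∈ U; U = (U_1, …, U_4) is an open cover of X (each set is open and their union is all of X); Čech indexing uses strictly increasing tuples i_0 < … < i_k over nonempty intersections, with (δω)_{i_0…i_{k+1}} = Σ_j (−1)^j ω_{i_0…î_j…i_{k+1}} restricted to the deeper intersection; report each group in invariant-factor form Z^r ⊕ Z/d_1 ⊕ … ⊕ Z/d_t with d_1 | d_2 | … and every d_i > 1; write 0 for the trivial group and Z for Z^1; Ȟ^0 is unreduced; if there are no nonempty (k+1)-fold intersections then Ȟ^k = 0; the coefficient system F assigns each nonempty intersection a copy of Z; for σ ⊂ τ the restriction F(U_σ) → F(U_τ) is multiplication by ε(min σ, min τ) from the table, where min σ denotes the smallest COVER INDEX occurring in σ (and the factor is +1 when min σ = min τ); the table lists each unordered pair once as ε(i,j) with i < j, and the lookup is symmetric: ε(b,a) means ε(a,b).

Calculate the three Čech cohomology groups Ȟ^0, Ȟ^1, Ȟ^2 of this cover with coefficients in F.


Ȟ^0 ≅ Z, Ȟ^1 ≅ 0 and Ȟ^2 ≅ 0

nonempty intersections:
  U12={q2,q8,q9} U13={q4,q6,q8,q9} U14={q2,q4,q6,q8,q9} U23={q8,q9} U24={q2,q8,q9} U34={q3,q4,q6,q8,q9}
  U123={q8,q9} U124={q2,q8,q9} U134={q4,q6,q8,q9} U234={q8,q9}
  U1234={q8,q9}
C dims 4,6,4,1; δ0: rk 3, SNF 1^3; δ1: rk 3, SNF 1^3; δ2: rk 1, SNF 1^1
Ȟ^0: (4−3)−0=1 ⇒ Z
Ȟ^1: (6−3)−3=0 ⇒ 0
Ȟ^2: (4−1)−3=0 ⇒ 0


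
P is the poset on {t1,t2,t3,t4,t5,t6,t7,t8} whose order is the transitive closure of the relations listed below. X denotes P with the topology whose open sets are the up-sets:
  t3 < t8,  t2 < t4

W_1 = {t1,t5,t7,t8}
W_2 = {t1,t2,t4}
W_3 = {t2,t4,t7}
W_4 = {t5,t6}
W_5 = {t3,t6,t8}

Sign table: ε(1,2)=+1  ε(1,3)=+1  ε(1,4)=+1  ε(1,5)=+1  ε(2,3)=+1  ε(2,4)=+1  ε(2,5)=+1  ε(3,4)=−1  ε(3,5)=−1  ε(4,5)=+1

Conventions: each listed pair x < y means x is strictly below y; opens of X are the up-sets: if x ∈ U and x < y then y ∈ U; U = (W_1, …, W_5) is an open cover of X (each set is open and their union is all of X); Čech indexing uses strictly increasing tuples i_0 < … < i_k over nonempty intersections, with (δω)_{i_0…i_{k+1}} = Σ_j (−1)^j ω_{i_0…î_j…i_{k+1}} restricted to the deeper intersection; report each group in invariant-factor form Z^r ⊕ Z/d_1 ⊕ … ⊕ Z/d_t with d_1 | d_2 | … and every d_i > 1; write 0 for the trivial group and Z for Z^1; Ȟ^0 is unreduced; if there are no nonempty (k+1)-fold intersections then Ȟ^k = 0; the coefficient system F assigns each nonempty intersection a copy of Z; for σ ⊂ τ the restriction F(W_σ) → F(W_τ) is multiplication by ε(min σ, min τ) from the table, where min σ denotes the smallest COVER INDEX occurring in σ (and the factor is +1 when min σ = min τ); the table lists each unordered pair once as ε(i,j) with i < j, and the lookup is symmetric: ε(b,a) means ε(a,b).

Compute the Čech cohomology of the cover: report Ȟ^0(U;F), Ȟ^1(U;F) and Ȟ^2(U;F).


intersection data:
  W12={t1} W13={t7} W14={t5} W15={t8} W23={t2,t4} W45={t6}
C dims 5,6; δ0: rk 4, SNF 1^4
Ȟ^0 = (5 − 4) − 0 = 1, so Ȟ^0 ≅ Z
Ȟ^1 = (6 − 0) − 4 = 2, so Ȟ^1 ≅ Z^2
Ȟ^2 = (0 − 0) − 0 = 0, so Ȟ^2 ≅ 0

Ȟ^0 ≅ Z, Ȟ^1 ≅ Z^2, Ȟ^2 ≅ 0


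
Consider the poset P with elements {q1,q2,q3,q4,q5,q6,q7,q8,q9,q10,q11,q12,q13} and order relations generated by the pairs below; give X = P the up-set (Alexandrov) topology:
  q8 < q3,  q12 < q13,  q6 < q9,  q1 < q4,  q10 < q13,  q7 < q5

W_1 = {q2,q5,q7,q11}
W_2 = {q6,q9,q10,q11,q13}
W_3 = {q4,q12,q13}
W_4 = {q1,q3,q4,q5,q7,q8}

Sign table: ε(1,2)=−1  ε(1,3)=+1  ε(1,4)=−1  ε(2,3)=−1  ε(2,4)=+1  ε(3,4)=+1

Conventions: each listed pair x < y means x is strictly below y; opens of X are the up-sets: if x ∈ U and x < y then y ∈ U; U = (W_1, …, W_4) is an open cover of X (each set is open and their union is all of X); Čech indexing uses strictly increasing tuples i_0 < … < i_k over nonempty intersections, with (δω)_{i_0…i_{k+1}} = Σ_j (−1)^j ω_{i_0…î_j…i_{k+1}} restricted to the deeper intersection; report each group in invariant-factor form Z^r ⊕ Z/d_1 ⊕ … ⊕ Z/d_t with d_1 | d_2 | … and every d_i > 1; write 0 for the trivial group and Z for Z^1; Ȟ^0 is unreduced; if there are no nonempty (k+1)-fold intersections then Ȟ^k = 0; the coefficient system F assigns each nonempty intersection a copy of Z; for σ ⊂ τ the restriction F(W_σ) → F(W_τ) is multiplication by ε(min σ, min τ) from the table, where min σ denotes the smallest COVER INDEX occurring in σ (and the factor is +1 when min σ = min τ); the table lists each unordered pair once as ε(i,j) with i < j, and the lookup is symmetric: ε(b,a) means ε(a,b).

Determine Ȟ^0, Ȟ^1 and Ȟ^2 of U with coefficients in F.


cover nerve:
  W12={q11} W14={q5,q7} W23={q13} W34={q4}
C dims 4,4; δ0: rk 4, SNF 1^3·2
Ȟ^0: (4−4)−0=0 ⇒ 0
Ȟ^1: (4−0)−4=0 plus torsion [2] ⇒ Z/2
Ȟ^2: (0−0)−0=0 ⇒ 0

Ȟ^0 ≅ 0,  Ȟ^1 ≅ Z/2,  Ȟ^2 ≅ 0


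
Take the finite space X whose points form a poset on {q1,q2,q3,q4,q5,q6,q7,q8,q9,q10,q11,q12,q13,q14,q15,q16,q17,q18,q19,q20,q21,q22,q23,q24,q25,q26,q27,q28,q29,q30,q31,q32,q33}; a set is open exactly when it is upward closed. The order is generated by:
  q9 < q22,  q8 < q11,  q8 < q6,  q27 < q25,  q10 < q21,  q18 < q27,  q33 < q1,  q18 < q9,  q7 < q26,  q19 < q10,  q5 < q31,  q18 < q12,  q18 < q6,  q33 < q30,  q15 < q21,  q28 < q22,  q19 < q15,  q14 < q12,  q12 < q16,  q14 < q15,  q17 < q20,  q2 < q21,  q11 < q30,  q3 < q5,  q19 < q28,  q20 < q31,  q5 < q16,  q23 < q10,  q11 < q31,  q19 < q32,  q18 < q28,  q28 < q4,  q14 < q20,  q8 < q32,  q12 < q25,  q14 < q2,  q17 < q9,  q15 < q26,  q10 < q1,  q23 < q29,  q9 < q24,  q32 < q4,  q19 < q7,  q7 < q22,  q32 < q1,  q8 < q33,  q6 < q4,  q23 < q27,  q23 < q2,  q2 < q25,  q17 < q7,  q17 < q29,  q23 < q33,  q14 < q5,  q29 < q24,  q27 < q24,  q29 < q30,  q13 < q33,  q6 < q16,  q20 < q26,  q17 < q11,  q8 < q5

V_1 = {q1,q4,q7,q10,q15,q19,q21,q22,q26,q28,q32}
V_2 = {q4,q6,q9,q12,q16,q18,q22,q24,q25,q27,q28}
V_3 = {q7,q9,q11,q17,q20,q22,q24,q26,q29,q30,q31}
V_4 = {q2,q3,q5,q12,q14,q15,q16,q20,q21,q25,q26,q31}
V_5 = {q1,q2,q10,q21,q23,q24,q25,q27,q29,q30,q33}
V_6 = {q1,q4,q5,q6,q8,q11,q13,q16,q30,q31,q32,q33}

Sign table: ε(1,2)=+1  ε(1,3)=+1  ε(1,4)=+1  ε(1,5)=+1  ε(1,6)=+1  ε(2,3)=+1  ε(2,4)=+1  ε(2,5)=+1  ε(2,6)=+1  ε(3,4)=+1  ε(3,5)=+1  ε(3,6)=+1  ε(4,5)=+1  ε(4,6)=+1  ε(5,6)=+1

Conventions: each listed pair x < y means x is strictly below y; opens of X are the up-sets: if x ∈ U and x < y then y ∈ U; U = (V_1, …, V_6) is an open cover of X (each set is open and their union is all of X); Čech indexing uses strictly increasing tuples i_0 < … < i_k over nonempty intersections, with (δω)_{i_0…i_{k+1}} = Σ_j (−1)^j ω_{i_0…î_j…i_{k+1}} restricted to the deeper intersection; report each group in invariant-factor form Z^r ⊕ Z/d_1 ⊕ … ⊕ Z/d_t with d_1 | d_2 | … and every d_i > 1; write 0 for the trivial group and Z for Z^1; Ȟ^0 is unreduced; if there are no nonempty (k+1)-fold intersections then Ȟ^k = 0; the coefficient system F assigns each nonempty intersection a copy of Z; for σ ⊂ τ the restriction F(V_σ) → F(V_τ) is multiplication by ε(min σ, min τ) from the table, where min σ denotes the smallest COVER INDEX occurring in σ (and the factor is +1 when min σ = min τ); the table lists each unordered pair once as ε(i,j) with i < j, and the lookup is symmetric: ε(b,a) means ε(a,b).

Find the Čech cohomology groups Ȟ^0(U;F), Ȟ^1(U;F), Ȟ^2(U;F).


Ȟ^0 ≅ Z, Ȟ^1 ≅ 0, Ȟ^2 ≅ Z/2

nerve of the cover:
  V12={q4,q22,q28} V13={q7,q22,q26} V14={q15,q21,q26} V15={q1,q10,q21} V16={q1,q4,q32} V23={q9,q22,q24} V24={q12,q16,q25} V25={q24,q25,q27} V26={q4,q6,q16} V34={q20,q26,q31} V35={q24,q29,q30} V36={q11,q30,q31} V45={q2,q21,q25} V46={q5,q16,q31} V56={q1,q30,q33}
  V123={q22} V126={q4} V134={q26} V145={q21} V156={q1} V235={q24} V245={q25} V246={q16} V346={q31} V356={q30}
C dims 6,15,10; δ0: rk 5, SNF 1^5; δ1: rk 10, SNF 1^9·2
Ȟ^0 = (6 − 5) − 0 = 1, so Ȟ^0 ≅ Z
Ȟ^1 = (15 − 10) − 5 = 0, so Ȟ^1 ≅ 0
Ȟ^2 = (10 − 0) − 10 = 0 plus torsion [2], so Ȟ^2 ≅ Z/2


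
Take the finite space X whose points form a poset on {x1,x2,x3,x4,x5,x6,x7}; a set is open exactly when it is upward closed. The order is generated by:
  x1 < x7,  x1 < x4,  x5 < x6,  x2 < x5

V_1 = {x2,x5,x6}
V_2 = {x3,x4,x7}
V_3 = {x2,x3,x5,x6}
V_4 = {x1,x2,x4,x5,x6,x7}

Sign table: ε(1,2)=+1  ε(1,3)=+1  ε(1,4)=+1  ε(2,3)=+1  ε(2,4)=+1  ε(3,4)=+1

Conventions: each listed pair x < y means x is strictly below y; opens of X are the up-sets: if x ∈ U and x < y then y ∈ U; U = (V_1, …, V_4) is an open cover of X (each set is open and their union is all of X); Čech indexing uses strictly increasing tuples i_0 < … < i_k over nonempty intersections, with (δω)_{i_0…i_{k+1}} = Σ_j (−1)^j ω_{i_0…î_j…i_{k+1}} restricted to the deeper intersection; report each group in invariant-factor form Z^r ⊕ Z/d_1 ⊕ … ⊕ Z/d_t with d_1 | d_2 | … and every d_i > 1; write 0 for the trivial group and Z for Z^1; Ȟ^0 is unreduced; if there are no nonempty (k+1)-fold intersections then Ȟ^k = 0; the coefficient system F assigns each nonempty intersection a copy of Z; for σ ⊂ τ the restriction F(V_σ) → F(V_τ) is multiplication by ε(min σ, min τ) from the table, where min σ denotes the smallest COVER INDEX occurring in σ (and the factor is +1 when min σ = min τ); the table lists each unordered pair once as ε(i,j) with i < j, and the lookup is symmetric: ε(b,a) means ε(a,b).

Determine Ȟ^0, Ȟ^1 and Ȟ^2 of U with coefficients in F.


Ȟ^0 = Z, Ȟ^1 = Z, Ȟ^2 = 0

nonempty intersections:
  V13={x2,x5,x6} V14={x2,x5,x6} V23={x3} V24={x4,x7} V34={x2,x5,x6}
  V134={x2,x5,x6}
C dims 4,5,1; δ0: rk 3, SNF 1^3; δ1: rk 1, SNF 1^1
Ȟ^0: (4−3)−0=1 ⇒ Z
Ȟ^1: (5−1)−3=1 ⇒ Z
Ȟ^2: (1−0)−1=0 ⇒ 0


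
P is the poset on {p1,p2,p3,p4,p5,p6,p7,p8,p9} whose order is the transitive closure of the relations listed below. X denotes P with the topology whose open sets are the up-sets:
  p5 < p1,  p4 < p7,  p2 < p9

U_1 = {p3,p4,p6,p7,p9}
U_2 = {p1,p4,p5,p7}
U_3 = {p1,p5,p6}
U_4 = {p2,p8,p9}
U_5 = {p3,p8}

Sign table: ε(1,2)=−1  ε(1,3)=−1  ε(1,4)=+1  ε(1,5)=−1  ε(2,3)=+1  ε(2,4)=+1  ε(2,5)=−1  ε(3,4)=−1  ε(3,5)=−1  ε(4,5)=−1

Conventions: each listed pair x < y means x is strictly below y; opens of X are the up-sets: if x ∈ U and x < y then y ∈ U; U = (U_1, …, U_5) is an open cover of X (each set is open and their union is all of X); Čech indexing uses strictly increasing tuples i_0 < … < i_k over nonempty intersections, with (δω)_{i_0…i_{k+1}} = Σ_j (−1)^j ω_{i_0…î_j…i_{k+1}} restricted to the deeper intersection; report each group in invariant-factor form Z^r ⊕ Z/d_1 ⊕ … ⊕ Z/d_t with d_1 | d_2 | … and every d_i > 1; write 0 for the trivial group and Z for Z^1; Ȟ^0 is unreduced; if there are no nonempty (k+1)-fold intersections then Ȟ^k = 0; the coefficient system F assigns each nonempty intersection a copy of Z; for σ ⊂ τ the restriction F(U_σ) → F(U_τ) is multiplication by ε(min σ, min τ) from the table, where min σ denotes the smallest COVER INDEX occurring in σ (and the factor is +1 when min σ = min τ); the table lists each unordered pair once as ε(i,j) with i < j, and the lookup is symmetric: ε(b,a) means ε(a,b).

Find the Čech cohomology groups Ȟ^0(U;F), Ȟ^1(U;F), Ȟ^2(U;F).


nonempty intersections:
  U12={p4,p7} U13={p6} U14={p9} U15={p3} U23={p1,p5} U45={p8}
C dims 5,6; δ0: rk 4, SNF 1^4
Ȟ^0: (5−4)−0=1 ⇒ Z
Ȟ^1: (6−0)−4=2 ⇒ Z^2
Ȟ^2: (0−0)−0=0 ⇒ 0

Ȟ^0(U;F) ≅ Z, Ȟ^1(U;F) ≅ Z^2 and Ȟ^2(U;F) ≅ 0


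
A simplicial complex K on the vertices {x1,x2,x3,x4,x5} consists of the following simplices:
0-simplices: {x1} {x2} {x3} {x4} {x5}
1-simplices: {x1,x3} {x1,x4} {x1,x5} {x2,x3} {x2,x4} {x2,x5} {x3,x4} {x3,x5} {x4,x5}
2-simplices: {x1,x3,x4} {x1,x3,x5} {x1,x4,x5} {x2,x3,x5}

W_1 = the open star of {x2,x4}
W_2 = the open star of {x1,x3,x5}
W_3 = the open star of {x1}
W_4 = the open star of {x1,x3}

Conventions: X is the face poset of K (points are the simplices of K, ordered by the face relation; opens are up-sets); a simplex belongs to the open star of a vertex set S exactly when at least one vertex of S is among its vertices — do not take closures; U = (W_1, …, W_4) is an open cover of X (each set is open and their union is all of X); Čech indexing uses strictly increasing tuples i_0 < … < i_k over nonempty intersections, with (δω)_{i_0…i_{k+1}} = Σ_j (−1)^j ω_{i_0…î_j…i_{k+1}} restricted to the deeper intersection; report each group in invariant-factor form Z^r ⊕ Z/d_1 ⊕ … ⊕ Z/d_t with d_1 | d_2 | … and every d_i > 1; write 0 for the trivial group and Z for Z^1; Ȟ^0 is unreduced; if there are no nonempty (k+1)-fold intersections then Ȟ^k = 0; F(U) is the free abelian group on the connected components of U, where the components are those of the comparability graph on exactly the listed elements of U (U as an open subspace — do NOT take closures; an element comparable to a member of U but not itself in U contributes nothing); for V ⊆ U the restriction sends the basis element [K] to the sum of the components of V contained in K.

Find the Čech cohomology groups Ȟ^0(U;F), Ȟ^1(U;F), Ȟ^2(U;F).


nonempty intersections:
  W1={{x2},{x4},{x1,x4},{x2,x3},{x2,x4},{x2,x5},{x3,x4},{x4,x5},{x1,x3,x4},{x1,x4,x5},{x2,x3,x5}} W2={{x1},{x3},{x5},{x1,x3},{x1,x4},{x1,x5},{x2,x3},{x2,x5},{x3,x4},{x3,x5},{x4,x5},{x1,x3,x4},{x1,x3,x5},{x1,x4,x5},{x2,x3,x5}} W3={{x1},{x1,x3},{x1,x4},{x1,x5},{x1,x3,x4},{x1,x3,x5},{x1,x4,x5}} W4={{x1},{x3},{x1,x3},{x1,x4},{x1,x5},{x2,x3},{x3,x4},{x3,x5},{x1,x3,x4},{x1,x3,x5},{x1,x4,x5},{x2,x3,x5}}
  W12={{x1,x4},{x2,x3},{x2,x5},{x3,x4},{x4,x5},{x1,x3,x4},{x1,x4,x5},{x2,x3,x5}} W13={{x1,x4},{x1,x3,x4},{x1,x4,x5}} W14={{x1,x4},{x2,x3},{x3,x4},{x1,x3,x4},{x1,x4,x5},{x2,x3,x5}} W23={{x1},{x1,x3},{x1,x4},{x1,x5},{x1,x3,x4},{x1,x3,x5},{x1,x4,x5}} W24={{x1},{x3},{x1,x3},{x1,x4},{x1,x5},{x2,x3},{x3,x4},{x3,x5},{x1,x3,x4},{x1,x3,x5},{x1,x4,x5},{x2,x3,x5}} W34={{x1},{x1,x3},{x1,x4},{x1,x5},{x1,x3,x4},{x1,x3,x5},{x1,x4,x5}}
  W123={{x1,x4},{x1,x3,x4},{x1,x4,x5}} W124={{x1,x4},{x2,x3},{x3,x4},{x1,x3,x4},{x1,x4,x5},{x2,x3,x5}} W134={{x1,x4},{x1,x3,x4},{x1,x4,x5}} W234={{x1},{x1,x3},{x1,x4},{x1,x5},{x1,x3,x4},{x1,x3,x5},{x1,x4,x5}}
  W1234={{x1,x4},{x1,x3,x4},{x1,x4,x5}}
components per intersection:
  W1: {{x2},{x4},{x1,x4},{x2,x3},{x2,x4},{x2,x5},{x3,x4},{x4,x5},{x1,x3,x4},{x1,x4,x5},{x2,x3,x5}}
  W2: {{x1},{x3},{x5},{x1,x3},{x1,x4},{x1,x5},{x2,x3},{x2,x5},{x3,x4},{x3,x5},{x4,x5},{x1,x3,x4},{x1,x3,x5},{x1,x4,x5},{x2,x3,x5}}
  W3: {{x1},{x1,x3},{x1,x4},{x1,x5},{x1,x3,x4},{x1,x3,x5},{x1,x4,x5}}
  W4: {{x1},{x3},{x1,x3},{x1,x4},{x1,x5},{x2,x3},{x3,x4},{x3,x5},{x1,x3,x4},{x1,x3,x5},{x1,x4,x5},{x2,x3,x5}}
  W12: {{x1,x4},{x3,x4},{x4,x5},{x1,x3,x4},{x1,x4,x5}} {{x2,x3},{x2,x5},{x2,x3,x5}}
  W13: {{x1,x4},{x1,x3,x4},{x1,x4,x5}}
  W14: {{x1,x4},{x3,x4},{x1,x3,x4},{x1,x4,x5}} {{x2,x3},{x2,x3,x5}}
  W23: {{x1},{x1,x3},{x1,x4},{x1,x5},{x1,x3,x4},{x1,x3,x5},{x1,x4,x5}}
  W24: {{x1},{x3},{x1,x3},{x1,x4},{x1,x5},{x2,x3},{x3,x4},{x3,x5},{x1,x3,x4},{x1,x3,x5},{x1,x4,x5},{x2,x3,x5}}
  W34: {{x1},{x1,x3},{x1,x4},{x1,x5},{x1,x3,x4},{x1,x3,x5},{x1,x4,x5}}
  W123: {{x1,x4},{x1,x3,x4},{x1,x4,x5}}
  W124: {{x1,x4},{x3,x4},{x1,x3,x4},{x1,x4,x5}} {{x2,x3},{x2,x3,x5}}
  W134: {{x1,x4},{x1,x3,x4},{x1,x4,x5}}
  W234: {{x1},{x1,x3},{x1,x4},{x1,x5},{x1,x3,x4},{x1,x3,x5},{x1,x4,x5}}
  W1234: {{x1,x4},{x1,x3,x4},{x1,x4,x5}}
C dims 4,8,5,1; δ0: rk 3, SNF 1^3; δ1: rk 4, SNF 1^4; δ2: rk 1, SNF 1^1
Ȟ^0: (4−3)−0=1 ⇒ Z
Ȟ^1: (8−4)−3=1 ⇒ Z
Ȟ^2: (5−1)−4=0 ⇒ 0

Ȟ^0 ≅ Z,  Ȟ^1 ≅ Z,  Ȟ^2 ≅ 0


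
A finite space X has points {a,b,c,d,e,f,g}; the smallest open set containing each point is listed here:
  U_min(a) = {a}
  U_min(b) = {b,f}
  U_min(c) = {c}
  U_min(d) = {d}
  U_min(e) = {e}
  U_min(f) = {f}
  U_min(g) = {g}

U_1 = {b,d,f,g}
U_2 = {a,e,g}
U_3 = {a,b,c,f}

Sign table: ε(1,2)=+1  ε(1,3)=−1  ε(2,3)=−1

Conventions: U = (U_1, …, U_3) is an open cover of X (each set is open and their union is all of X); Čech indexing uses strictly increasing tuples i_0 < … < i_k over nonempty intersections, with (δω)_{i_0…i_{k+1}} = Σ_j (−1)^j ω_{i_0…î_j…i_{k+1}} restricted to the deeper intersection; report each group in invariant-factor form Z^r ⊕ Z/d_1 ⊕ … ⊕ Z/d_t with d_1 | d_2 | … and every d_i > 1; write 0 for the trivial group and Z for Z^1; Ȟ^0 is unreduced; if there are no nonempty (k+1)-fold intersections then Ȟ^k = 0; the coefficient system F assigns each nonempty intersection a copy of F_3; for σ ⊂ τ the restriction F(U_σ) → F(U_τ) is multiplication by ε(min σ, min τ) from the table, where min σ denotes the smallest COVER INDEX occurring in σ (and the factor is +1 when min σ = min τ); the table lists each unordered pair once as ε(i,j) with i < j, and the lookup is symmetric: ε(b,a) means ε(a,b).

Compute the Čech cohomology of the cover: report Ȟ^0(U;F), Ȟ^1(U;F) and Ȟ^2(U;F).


nonempty overlaps:
  U12={g} U13={b,f} U23={a}
C dims 3,3; δ0: rk_F3 2
degree 0: 3−2−0 = 1 → Ȟ^0 ≅ Z/3
degree 1: 3−0−2 = 1 → Ȟ^1 ≅ Z/3
degree 2: 0−0−0 = 0 → Ȟ^2 ≅ 0

Ȟ^0 ≅ Z/3, Ȟ^1 ≅ Z/3 and Ȟ^2 ≅ 0


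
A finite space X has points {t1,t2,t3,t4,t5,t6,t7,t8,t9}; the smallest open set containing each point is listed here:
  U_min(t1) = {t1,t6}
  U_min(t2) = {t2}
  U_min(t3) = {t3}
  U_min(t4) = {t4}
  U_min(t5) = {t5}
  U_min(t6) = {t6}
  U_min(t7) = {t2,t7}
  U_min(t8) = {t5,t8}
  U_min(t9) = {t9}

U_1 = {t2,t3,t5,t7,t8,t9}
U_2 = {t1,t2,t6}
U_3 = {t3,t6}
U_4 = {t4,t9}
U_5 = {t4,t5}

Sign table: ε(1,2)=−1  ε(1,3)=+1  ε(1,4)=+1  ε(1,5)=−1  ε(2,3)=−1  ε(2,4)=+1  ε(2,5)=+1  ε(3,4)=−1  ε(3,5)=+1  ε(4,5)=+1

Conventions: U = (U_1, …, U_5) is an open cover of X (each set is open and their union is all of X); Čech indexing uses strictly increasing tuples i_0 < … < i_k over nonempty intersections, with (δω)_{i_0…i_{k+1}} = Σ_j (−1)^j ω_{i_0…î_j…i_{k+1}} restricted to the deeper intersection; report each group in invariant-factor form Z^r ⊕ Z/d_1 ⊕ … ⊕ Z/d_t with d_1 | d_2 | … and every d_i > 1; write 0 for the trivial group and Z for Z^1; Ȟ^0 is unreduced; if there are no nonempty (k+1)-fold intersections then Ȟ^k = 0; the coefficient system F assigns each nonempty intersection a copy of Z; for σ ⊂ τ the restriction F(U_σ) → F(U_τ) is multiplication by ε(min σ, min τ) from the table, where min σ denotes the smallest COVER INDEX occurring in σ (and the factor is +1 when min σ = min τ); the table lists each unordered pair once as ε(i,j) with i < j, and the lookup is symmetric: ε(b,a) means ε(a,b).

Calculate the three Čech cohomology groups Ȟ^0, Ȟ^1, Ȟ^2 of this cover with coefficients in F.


nonempty overlaps:
  U12={t2} U13={t3} U14={t9} U15={t5} U23={t6} U45={t4}
C dims 5,6; δ0: rk 5, SNF 1^4·2
degree 0: 5−5−0 = 0 → Ȟ^0 ≅ 0
degree 1: 6−0−5 = 1 plus torsion [2] → Ȟ^1 ≅ Z ⊕ Z/2
degree 2: 0−0−0 = 0 → Ȟ^2 ≅ 0

Ȟ^0(U;F) ≅ 0; Ȟ^1(U;F) ≅ Z ⊕ Z/2; Ȟ^2(U;F) ≅ 0


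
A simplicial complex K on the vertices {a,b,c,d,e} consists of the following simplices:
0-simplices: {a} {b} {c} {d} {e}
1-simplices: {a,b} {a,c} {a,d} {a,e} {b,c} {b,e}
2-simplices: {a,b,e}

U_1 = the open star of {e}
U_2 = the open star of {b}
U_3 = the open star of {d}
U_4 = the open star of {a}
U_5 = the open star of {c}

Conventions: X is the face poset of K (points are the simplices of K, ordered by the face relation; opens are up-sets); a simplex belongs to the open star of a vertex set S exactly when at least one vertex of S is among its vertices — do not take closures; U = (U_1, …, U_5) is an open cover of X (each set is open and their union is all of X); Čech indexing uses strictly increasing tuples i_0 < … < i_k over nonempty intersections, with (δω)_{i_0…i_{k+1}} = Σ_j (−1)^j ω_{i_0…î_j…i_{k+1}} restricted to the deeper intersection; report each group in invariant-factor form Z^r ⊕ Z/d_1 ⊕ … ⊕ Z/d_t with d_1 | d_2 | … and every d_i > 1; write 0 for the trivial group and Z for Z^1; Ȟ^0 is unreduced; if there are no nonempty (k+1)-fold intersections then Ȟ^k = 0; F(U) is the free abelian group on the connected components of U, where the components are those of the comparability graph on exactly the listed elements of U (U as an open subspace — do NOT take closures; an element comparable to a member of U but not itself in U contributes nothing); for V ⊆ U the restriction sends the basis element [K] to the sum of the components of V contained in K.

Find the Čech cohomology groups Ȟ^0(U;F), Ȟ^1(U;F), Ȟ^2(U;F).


Ȟ^0 ≅ Z, Ȟ^1 ≅ Z, Ȟ^2 ≅ 0

intersection data:
  U1={{e},{a,e},{b,e},{a,b,e}} U2={{b},{a,b},{b,c},{b,e},{a,b,e}} U3={{d},{a,d}} U4={{a},{a,b},{a,c},{a,d},{a,e},{a,b,e}} U5={{c},{a,c},{b,c}}
  U12={{b,e},{a,b,e}} U14={{a,e},{a,b,e}} U24={{a,b},{a,b,e}} U25={{b,c}} U34={{a,d}} U45={{a,c}}
  U124={{a,b,e}}
components per intersection:
  U1: {{e},{a,e},{b,e},{a,b,e}}
  U2: {{b},{a,b},{b,c},{b,e},{a,b,e}}
  U3: {{d},{a,d}}
  U4: {{a},{a,b},{a,c},{a,d},{a,e},{a,b,e}}
  U5: {{c},{a,c},{b,c}}
  U12: {{b,e},{a,b,e}}
  U14: {{a,e},{a,b,e}}
  U24: {{a,b},{a,b,e}}
  U25: {{b,c}}
  U34: {{a,d}}
  U45: {{a,c}}
  U124: {{a,b,e}}
C dims 5,6,1; δ0: rk 4, SNF 1^4; δ1: rk 1, SNF 1^1
Ȟ^0 = (5 − 4) − 0 = 1, so Ȟ^0 ≅ Z
Ȟ^1 = (6 − 1) − 4 = 1, so Ȟ^1 ≅ Z
Ȟ^2 = (1 − 0) − 1 = 0, so Ȟ^2 ≅ 0


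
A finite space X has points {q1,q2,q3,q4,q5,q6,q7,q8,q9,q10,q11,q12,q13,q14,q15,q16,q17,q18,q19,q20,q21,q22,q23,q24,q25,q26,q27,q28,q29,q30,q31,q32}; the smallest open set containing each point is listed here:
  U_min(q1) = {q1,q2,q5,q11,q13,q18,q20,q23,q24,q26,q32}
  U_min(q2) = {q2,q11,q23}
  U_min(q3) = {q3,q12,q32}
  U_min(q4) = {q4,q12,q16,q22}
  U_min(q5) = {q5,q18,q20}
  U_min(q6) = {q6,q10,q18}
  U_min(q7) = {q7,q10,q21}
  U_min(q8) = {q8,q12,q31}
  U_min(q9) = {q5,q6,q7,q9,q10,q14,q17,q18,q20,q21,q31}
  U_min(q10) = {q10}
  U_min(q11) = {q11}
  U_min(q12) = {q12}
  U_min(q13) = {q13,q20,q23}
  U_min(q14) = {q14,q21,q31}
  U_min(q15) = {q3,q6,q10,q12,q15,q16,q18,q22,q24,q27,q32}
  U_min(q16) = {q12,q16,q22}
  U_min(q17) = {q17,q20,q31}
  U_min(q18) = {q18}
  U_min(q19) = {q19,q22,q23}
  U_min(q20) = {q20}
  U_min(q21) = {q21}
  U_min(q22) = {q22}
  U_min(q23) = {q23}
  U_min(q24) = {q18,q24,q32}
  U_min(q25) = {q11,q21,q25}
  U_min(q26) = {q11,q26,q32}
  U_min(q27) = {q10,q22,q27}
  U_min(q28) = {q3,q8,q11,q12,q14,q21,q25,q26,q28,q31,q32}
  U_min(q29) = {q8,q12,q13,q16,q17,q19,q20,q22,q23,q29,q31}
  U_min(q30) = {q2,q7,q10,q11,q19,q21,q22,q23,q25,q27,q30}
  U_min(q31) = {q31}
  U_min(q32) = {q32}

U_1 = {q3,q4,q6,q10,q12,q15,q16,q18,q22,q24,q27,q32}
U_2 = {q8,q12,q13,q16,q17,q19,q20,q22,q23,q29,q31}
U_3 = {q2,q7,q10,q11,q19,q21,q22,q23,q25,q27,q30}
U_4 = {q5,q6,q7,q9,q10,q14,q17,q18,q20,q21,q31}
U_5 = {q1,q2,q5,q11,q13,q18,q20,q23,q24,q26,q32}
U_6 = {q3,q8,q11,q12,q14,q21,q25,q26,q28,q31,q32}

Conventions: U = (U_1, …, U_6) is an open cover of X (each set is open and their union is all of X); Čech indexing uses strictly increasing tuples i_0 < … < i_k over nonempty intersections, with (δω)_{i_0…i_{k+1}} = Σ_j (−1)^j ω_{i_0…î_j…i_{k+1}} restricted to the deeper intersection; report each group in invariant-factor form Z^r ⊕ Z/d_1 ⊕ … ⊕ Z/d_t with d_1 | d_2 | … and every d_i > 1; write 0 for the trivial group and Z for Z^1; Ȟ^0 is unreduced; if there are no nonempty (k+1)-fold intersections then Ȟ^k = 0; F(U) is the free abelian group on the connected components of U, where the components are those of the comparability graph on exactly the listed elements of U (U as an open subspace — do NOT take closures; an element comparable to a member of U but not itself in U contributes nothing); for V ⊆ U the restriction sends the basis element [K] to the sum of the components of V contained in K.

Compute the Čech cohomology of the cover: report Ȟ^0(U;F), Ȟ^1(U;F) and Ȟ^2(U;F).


Ȟ^0(U;F) ≅ Z,  Ȟ^1(U;F) ≅ 0,  Ȟ^2(U;F) ≅ Z/2

nerve of the cover:
  U12={q12,q16,q22} U13={q10,q22,q27} U14={q6,q10,q18} U15={q18,q24,q32} U16={q3,q12,q32} U23={q19,q22,q23} U24={q17,q20,q31} U25={q13,q20,q23} U26={q8,q12,q31} U34={q7,q10,q21} U35={q2,q11,q23} U36={q11,q21,q25} U45={q5,q18,q20} U46={q14,q21,q31} U56={q11,q26,q32}
  U123={q22} U126={q12} U134={q10} U145={q18} U156={q32} U235={q23} U245={q20} U246={q31} U346={q21} U356={q11}
components per intersection:
  U1: {q3,q4,q6,q10,q12,q15,q16,q18,q22,q24,q27,q32}
  U2: {q8,q12,q13,q16,q17,q19,q20,q22,q23,q29,q31}
  U3: {q2,q7,q10,q11,q19,q21,q22,q23,q25,q27,q30}
  U4: {q5,q6,q7,q9,q10,q14,q17,q18,q20,q21,q31}
  U5: {q1,q2,q5,q11,q13,q18,q20,q23,q24,q26,q32}
  U6: {q3,q8,q11,q12,q14,q21,q25,q26,q28,q31,q32}
  U12: {q12,q16,q22}
  U13: {q10,q22,q27}
  U14: {q6,q10,q18}
  U15: {q18,q24,q32}
  U16: {q3,q12,q32}
  U23: {q19,q22,q23}
  U24: {q17,q20,q31}
  U25: {q13,q20,q23}
  U26: {q8,q12,q31}
  U34: {q7,q10,q21}
  U35: {q2,q11,q23}
  U36: {q11,q21,q25}
  U45: {q5,q18,q20}
  U46: {q14,q21,q31}
  U56: {q11,q26,q32}
  U123: {q22}
  U126: {q12}
  U134: {q10}
  U145: {q18}
  U156: {q32}
  U235: {q23}
  U245: {q20}
  U246: {q31}
  U346: {q21}
  U356: {q11}
C dims 6,15,10; δ0: rk 5, SNF 1^5; δ1: rk 10, SNF 1^9·2
Ȟ^0 = (6 − 5) − 0 = 1, so Ȟ^0 ≅ Z
Ȟ^1 = (15 − 10) − 5 = 0, so Ȟ^1 ≅ 0
Ȟ^2 = (10 − 0) − 10 = 0 plus torsion [2], so Ȟ^2 ≅ Z/2


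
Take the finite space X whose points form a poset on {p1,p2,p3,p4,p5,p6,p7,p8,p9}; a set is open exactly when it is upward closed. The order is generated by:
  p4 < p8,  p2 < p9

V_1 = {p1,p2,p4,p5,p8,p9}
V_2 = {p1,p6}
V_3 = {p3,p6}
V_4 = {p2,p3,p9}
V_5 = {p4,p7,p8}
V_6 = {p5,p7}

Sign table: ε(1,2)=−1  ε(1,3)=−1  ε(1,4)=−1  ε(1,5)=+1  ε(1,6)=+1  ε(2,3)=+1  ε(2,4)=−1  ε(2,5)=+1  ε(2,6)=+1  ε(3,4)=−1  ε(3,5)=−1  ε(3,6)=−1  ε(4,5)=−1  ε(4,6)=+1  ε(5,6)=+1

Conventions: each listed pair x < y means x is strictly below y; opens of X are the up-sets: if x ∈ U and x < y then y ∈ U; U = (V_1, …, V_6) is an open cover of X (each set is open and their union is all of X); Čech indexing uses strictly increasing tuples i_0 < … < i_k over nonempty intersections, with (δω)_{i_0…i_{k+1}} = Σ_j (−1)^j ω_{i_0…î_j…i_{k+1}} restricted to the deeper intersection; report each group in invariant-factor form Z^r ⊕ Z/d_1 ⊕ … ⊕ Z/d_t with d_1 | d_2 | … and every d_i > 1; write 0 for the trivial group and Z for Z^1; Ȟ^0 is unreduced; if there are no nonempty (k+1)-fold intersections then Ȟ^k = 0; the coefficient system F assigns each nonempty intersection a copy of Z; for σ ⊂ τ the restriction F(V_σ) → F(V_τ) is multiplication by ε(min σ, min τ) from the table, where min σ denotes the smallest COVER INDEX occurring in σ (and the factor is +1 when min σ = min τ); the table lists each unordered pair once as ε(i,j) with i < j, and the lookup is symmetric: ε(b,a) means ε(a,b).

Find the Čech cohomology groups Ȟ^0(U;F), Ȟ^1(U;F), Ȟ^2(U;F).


Ȟ^0 ≅ 0; Ȟ^1 ≅ Z ⊕ Z/2; Ȟ^2 ≅ 0

nerve simplices:
  V12={p1} V14={p2,p9} V15={p4,p8} V16={p5} V23={p6} V34={p3} V56={p7}
C dims 6,7; δ0: rk 6, SNF 1^5·2
degree 0: 6−6−0 = 0 → Ȟ^0 ≅ 0
degree 1: 7−0−6 = 1 plus torsion [2] → Ȟ^1 ≅ Z ⊕ Z/2
degree 2: 0−0−0 = 0 → Ȟ^2 ≅ 0


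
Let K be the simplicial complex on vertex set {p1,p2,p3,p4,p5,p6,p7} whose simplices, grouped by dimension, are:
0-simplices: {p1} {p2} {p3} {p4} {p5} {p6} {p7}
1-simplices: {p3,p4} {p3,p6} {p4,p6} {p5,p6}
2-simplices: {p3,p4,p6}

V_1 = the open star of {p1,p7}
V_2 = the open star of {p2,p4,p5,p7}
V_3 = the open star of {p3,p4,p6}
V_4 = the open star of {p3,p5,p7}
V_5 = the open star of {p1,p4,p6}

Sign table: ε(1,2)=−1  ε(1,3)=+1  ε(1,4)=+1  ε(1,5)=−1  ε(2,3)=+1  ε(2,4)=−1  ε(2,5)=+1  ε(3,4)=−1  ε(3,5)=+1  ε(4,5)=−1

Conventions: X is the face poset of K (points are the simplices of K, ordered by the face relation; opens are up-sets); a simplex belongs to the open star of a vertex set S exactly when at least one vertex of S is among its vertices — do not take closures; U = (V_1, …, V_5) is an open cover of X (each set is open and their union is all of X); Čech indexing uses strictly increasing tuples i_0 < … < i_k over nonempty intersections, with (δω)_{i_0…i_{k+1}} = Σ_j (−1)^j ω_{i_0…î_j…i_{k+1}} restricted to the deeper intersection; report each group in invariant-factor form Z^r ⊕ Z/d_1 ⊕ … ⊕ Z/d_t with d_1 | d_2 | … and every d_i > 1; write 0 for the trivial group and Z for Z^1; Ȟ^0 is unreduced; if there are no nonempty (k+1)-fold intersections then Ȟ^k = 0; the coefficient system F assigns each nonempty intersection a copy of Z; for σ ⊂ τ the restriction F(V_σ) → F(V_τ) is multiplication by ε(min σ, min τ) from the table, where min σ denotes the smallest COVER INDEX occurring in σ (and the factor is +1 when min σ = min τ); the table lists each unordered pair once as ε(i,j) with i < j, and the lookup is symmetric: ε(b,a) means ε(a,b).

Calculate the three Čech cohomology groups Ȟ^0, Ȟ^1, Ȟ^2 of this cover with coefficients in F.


Ȟ^0 = Z,  Ȟ^1 = Z,  Ȟ^2 = 0

nonempty overlaps:
  V1={{p1},{p7}} V2={{p2},{p4},{p5},{p7},{p3,p4},{p4,p6},{p5,p6},{p3,p4,p6}} V3={{p3},{p4},{p6},{p3,p4},{p3,p6},{p4,p6},{p5,p6},{p3,p4,p6}} V4={{p3},{p5},{p7},{p3,p4},{p3,p6},{p5,p6},{p3,p4,p6}} V5={{p1},{p4},{p6},{p3,p4},{p3,p6},{p4,p6},{p5,p6},{p3,p4,p6}}
  V12={{p7}} V14={{p7}} V15={{p1}} V23={{p4},{p3,p4},{p4,p6},{p5,p6},{p3,p4,p6}} V24={{p5},{p7},{p3,p4},{p5,p6},{p3,p4,p6}} V25={{p4},{p3,p4},{p4,p6},{p5,p6},{p3,p4,p6}} V34={{p3},{p3,p4},{p3,p6},{p5,p6},{p3,p4,p6}} V35={{p4},{p6},{p3,p4},{p3,p6},{p4,p6},{p5,p6},{p3,p4,p6}} V45={{p3,p4},{p3,p6},{p5,p6},{p3,p4,p6}}
  V124={{p7}} V234={{p3,p4},{p5,p6},{p3,p4,p6}} V235={{p4},{p3,p4},{p4,p6},{p5,p6},{p3,p4,p6}} V245={{p3,p4},{p5,p6},{p3,p4,p6}} V345={{p3,p4},{p3,p6},{p5,p6},{p3,p4,p6}}
  V2345={{p3,p4},{p5,p6},{p3,p4,p6}}
C dims 5,9,5,1; δ0: rk 4, SNF 1^4; δ1: rk 4, SNF 1^4; δ2: rk 1, SNF 1^1
degree 0: 5−4−0 = 1 → Ȟ^0 ≅ Z
degree 1: 9−4−4 = 1 → Ȟ^1 ≅ Z
degree 2: 5−1−4 = 0 → Ȟ^2 ≅ 0


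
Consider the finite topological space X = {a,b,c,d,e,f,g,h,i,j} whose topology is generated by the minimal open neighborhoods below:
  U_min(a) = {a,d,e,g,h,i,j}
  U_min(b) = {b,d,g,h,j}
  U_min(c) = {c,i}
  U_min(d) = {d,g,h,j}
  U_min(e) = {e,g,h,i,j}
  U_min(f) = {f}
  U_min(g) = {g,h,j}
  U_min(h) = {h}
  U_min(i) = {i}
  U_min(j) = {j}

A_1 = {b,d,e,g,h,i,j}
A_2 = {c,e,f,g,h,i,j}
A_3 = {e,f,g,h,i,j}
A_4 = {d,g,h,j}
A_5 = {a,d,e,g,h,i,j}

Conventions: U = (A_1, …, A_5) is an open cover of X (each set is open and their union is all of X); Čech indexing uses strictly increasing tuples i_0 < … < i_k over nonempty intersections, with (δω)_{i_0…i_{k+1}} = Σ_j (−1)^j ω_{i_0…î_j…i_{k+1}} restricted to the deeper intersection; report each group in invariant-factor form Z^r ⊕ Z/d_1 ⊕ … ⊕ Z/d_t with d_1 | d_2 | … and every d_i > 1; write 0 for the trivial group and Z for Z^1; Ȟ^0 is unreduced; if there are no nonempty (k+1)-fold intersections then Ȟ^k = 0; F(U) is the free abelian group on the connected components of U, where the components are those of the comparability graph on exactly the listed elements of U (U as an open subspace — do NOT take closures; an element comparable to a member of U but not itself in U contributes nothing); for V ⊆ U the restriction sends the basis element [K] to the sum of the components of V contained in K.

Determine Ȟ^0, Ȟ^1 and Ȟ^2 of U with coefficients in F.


Ȟ^0(U;F) ≅ Z^2,  Ȟ^1(U;F) ≅ 0,  Ȟ^2(U;F) ≅ 0

nerve of the cover:
  A12={e,g,h,i,j} A13={e,g,h,i,j} A14={d,g,h,j} A15={d,e,g,h,i,j} A23={e,f,g,h,i,j} A24={g,h,j} A25={e,g,h,i,j} A34={g,h,j} A35={e,g,h,i,j} A45={d,g,h,j}
  A123={e,g,h,i,j} A124={g,h,j} A125={e,g,h,i,j} A134={g,h,j} A135={e,g,h,i,j} A145={d,g,h,j} A234={g,h,j} A235={e,g,h,i,j} A245={g,h,j} A345={g,h,j}
  A1234={g,h,j} A1235={e,g,h,i,j} A1245={g,h,j} A1345={g,h,j} A2345={g,h,j}
  A12345={g,h,j}
components per intersection:
  A1: {b,d,e,g,h,i,j}
  A2: {c,e,g,h,i,j} {f}
  A3: {e,g,h,i,j} {f}
  A4: {d,g,h,j}
  A5: {a,d,e,g,h,i,j}
  A12: {e,g,h,i,j}
  A13: {e,g,h,i,j}
  A14: {d,g,h,j}
  A15: {d,e,g,h,i,j}
  A23: {e,g,h,i,j} {f}
  A24: {g,h,j}
  A25: {e,g,h,i,j}
  A34: {g,h,j}
  A35: {e,g,h,i,j}
  A45: {d,g,h,j}
  A123: {e,g,h,i,j}
  A124: {g,h,j}
  A125: {e,g,h,i,j}
  A134: {g,h,j}
  A135: {e,g,h,i,j}
  A145: {d,g,h,j}
  A234: {g,h,j}
  A235: {e,g,h,i,j}
  A245: {g,h,j}
  A345: {g,h,j}
  A1234: {g,h,j}
  A1235: {e,g,h,i,j}
  A1245: {g,h,j}
  A1345: {g,h,j}
  A2345: {g,h,j}
  A12345: {g,h,j}
C dims 7,11,10,5; δ0: rk 5, SNF 1^5; δ1: rk 6, SNF 1^6; δ2: rk 4, SNF 1^4
Ȟ^0 = (7 − 5) − 0 = 2, so Ȟ^0 ≅ Z^2
Ȟ^1 = (11 − 6) − 5 = 0, so Ȟ^1 ≅ 0
Ȟ^2 = (10 − 4) − 6 = 0, so Ȟ^2 ≅ 0
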